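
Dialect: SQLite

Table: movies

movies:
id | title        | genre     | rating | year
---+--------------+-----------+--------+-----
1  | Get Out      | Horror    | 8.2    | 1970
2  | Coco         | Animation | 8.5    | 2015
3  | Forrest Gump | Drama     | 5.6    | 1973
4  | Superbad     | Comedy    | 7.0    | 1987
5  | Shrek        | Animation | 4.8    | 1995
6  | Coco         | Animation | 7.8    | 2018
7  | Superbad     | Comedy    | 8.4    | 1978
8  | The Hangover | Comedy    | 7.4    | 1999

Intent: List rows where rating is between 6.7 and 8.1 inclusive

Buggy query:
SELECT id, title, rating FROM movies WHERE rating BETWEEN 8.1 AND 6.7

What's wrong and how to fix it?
Bug: The bounds are reversed; BETWEEN a AND b requires a <= b to match anything

Fix: Write BETWEEN 6.7 AND 8.1

Corrected query:
SELECT id, title, rating FROM movies WHERE rating BETWEEN 6.7 AND 8.1

Result:
id | title        | rating
---+--------------+-------
4  | Superbad     | 7     
6  | Coco         | 7.8   
8  | The Hangover | 7.4   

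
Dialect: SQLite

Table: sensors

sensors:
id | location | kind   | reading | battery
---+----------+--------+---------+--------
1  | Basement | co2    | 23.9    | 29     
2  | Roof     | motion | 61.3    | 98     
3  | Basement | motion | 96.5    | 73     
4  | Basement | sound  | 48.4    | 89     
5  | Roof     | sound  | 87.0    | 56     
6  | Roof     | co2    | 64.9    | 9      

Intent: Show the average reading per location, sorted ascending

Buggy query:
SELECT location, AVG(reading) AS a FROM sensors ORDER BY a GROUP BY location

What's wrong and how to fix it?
Bug: GROUP BY must precede ORDER BY

Fix: Move ORDER BY to the end, after GROUP BY

Corrected query:
SELECT location, AVG(reading) AS a FROM sensors GROUP BY location ORDER BY a

Result:
location | a        
---------+----------
Basement | 56.266667
Roof     | 71.066667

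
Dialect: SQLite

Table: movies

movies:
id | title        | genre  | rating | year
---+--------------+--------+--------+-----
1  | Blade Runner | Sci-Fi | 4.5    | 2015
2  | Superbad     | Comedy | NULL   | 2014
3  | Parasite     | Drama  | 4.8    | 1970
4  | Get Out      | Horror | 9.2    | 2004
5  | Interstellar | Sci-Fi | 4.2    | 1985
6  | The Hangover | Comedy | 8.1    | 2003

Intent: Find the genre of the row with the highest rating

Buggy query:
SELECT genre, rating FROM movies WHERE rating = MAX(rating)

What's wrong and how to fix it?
Bug: MAX(rating) is an aggregate and cannot be used directly in WHERE

Fix: Wrap MAX in a scalar subquery so WHERE compares against a single value

Corrected query:
SELECT genre, rating FROM movies WHERE rating = (SELECT MAX(rating) FROM movies)

Result:
genre  | rating
-------+-------
Horror | 9.2   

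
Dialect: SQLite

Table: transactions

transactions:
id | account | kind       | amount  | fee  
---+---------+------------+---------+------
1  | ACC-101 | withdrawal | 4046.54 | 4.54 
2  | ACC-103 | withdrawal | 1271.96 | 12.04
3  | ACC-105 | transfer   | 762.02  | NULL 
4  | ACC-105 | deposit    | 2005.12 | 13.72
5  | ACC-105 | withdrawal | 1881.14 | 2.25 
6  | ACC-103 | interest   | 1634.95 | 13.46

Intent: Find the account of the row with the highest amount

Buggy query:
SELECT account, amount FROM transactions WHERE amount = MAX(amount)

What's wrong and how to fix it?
Bug: MAX(amount) is an aggregate and cannot be used directly in WHERE

Fix: Use a subquery: WHERE amount = (SELECT MAX(amount) FROM transactions)

Corrected query:
SELECT account, amount FROM transactions WHERE amount = (SELECT MAX(amount) FROM transactions)

Result:
account | amount 
--------+--------
ACC-101 | 4046.54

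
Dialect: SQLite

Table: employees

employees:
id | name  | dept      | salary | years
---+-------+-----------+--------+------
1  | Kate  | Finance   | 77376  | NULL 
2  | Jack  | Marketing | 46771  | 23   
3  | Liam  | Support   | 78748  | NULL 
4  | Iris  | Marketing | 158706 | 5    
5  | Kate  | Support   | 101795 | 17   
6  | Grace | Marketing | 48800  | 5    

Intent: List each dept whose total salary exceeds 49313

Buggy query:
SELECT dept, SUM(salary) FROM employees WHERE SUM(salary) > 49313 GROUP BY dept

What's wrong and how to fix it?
Bug: WHERE runs before GROUP BY, so aggregates aren't available there

Fix: Move the aggregate condition to a HAVING clause

Corrected query:
SELECT dept, SUM(salary) FROM employees GROUP BY dept HAVING SUM(salary) > 49313

Result:
dept      | SUM(salary)
----------+------------
Finance   | 77376      
Marketing | 254277     
Support   | 180543     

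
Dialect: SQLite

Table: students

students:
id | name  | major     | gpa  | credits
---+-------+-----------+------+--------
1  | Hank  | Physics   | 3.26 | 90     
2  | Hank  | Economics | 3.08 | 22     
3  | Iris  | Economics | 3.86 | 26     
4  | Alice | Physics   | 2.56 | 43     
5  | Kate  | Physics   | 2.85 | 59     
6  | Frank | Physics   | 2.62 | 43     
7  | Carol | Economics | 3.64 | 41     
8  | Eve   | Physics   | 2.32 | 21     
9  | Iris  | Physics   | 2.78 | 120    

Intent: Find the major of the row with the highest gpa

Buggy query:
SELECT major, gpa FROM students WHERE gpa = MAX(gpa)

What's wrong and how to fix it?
Bug: WHERE is evaluated per row; an aggregate over the whole table isn't defined there

Fix: Use a subquery: WHERE gpa = (SELECT MAX(gpa) FROM students)

Corrected query:
SELECT major, gpa FROM students WHERE gpa = (SELECT MAX(gpa) FROM students)

Result:
major     | gpa 
----------+-----
Economics | 3.86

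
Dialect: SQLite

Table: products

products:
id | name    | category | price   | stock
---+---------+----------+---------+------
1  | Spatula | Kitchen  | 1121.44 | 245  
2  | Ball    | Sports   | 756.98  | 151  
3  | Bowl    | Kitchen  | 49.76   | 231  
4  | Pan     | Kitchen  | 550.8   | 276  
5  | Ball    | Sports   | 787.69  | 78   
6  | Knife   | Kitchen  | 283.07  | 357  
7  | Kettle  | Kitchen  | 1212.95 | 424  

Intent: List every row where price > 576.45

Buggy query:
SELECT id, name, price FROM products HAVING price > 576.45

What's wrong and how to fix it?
Bug: This is a non-aggregate query (no GROUP BY, no aggregates), so in SQLite the HAVING clause is invalid here; a row-level condition belongs in WHERE

Fix: Replace HAVING with WHERE since the condition applies to individual rows

Corrected query:
SELECT id, name, price FROM products WHERE price > 576.45

Result:
id | name    | price  
---+---------+--------
1  | Spatula | 1121.44
2  | Ball    | 756.98 
5  | Ball    | 787.69 
7  | Kettle  | 1212.95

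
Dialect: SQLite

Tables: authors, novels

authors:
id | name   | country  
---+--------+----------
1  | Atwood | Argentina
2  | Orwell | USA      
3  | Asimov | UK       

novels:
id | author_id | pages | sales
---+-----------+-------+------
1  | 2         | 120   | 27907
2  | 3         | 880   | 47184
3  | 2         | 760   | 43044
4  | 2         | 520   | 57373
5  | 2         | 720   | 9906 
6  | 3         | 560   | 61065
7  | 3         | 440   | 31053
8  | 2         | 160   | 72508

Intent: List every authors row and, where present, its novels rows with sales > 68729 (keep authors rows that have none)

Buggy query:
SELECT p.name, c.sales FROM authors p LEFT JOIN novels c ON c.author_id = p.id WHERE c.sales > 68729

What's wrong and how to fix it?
Bug: Filtering c.sales in WHERE discards the NULL rows produced by LEFT JOIN, turning it into an inner join

Fix: Put 'c.sales > 68729' in the JOIN's ON clause instead of WHERE

Corrected query:
SELECT p.name, c.sales FROM authors p LEFT JOIN novels c ON c.author_id = p.id AND c.sales > 68729

Result:
name   | sales
-------+------
Atwood | NULL 
Orwell | 72508
Asimov | NULL 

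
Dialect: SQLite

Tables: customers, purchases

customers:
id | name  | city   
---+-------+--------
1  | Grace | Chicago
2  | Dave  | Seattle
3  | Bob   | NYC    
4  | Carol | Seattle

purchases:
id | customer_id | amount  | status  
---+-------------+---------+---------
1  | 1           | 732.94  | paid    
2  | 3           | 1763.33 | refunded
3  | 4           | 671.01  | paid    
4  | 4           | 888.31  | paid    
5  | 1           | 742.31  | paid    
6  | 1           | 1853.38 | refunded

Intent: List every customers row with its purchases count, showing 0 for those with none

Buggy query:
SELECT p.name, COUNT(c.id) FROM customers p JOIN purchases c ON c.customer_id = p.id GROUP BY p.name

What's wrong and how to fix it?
Bug: An inner join excludes parents with zero children

Fix: Switch to LEFT JOIN to retain unmatched parent rows

Corrected query:
SELECT p.name, COUNT(c.id) FROM customers p LEFT JOIN purchases c ON c.customer_id = p.id GROUP BY p.name

Result:
name  | COUNT(c.id)
------+------------
Bob   | 1          
Carol | 2          
Dave  | 0          
Grace | 3          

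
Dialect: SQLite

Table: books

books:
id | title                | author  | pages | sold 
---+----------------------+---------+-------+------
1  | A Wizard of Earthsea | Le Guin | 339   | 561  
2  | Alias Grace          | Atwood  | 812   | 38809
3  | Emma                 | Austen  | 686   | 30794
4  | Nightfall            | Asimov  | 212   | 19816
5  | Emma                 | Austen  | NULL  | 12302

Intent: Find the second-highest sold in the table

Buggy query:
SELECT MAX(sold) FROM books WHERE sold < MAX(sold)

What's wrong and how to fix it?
Bug: MAX(sold) on the right of the comparison is an aggregate-in-WHERE error

Fix: Compute the overall MAX in a subquery, then take MAX of rows below it

Corrected query:
SELECT MAX(sold) FROM books WHERE sold < (SELECT MAX(sold) FROM books)

Result:
MAX(sold)
---------
30794    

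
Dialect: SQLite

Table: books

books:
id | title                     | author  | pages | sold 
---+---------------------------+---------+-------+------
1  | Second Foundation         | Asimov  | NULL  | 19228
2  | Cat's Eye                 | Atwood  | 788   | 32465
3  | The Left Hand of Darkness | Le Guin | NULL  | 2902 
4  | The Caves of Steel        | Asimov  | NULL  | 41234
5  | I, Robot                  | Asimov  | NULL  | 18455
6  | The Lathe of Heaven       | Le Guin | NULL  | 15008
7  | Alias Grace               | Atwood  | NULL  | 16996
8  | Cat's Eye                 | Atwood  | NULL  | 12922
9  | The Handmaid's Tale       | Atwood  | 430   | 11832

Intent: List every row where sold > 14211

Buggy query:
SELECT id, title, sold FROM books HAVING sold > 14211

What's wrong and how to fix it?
Bug: This is a non-aggregate query (no GROUP BY, no aggregates), so in SQLite the HAVING clause is invalid here; a row-level condition belongs in WHERE

Fix: Use WHERE for row-level filtering

Corrected query:
SELECT id, title, sold FROM books WHERE sold > 14211

Result:
id | title               | sold 
---+---------------------+------
1  | Second Foundation   | 19228
2  | Cat's Eye           | 32465
4  | The Caves of Steel  | 41234
5  | I, Robot            | 18455
6  | The Lathe of Heaven | 15008
7  | Alias Grace         | 16996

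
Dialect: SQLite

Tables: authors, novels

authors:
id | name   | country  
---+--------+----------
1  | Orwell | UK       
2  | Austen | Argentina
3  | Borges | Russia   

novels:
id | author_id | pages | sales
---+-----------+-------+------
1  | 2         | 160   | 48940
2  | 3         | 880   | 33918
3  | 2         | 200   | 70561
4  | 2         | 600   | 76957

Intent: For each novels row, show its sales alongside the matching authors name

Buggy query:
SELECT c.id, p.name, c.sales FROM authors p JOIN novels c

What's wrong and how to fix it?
Bug: Missing join condition: each novels row is matched to all authors rows instead of just its own

Fix: Specify the join condition linking the foreign key to the parent id

Corrected query:
SELECT c.id, p.name, c.sales FROM authors p JOIN novels c ON c.author_id = p.id

Result:
id | name   | sales
---+--------+------
1  | Austen | 48940
2  | Borges | 33918
3  | Austen | 70561
4  | Austen | 76957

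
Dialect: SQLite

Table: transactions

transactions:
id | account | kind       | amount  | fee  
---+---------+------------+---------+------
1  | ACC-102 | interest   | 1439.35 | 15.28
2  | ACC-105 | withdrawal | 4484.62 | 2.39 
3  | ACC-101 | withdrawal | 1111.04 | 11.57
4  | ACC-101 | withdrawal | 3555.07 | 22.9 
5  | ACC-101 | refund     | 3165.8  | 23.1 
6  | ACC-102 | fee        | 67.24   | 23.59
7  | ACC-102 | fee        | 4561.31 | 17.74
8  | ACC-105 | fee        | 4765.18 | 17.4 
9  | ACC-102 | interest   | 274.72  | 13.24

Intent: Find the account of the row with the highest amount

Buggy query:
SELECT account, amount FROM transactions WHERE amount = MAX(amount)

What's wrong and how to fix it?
Bug: MAX(amount) is an aggregate and cannot be used directly in WHERE

Fix: Use a subquery: WHERE amount = (SELECT MAX(amount) FROM transactions)

Corrected query:
SELECT account, amount FROM transactions WHERE amount = (SELECT MAX(amount) FROM transactions)

Result:
account | amount 
--------+--------
ACC-105 | 4765.18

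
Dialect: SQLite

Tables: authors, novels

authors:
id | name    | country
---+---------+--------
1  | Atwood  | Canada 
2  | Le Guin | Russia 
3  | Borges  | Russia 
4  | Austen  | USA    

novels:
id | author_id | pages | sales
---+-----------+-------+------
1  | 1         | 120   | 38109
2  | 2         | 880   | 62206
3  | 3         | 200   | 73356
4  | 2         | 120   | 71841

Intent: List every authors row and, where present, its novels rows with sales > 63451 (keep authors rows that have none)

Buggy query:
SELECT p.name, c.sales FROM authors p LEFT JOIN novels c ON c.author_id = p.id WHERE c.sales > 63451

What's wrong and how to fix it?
Bug: A WHERE condition on the right-hand table after LEFT JOIN drops unmatched parents

Fix: Put 'c.sales > 63451' in the JOIN's ON clause instead of WHERE

Corrected query:
SELECT p.name, c.sales FROM authors p LEFT JOIN novels c ON c.author_id = p.id AND c.sales > 63451

Result:
name    | sales
--------+------
Atwood  | NULL 
Le Guin | 71841
Borges  | 73356
Austen  | NULL 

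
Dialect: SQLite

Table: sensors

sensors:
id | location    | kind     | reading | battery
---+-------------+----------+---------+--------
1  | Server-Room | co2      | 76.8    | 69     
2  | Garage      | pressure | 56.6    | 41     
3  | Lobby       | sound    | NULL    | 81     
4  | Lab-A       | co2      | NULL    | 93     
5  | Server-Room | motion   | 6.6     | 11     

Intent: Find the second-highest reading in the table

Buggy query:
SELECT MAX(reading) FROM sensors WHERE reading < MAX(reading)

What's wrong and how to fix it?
Bug: The inner MAX is an aggregate inside WHERE, which is not allowed

Fix: Compute the overall MAX in a subquery, then take MAX of rows below it

Corrected query:
SELECT MAX(reading) FROM sensors WHERE reading < (SELECT MAX(reading) FROM sensors)

Result:
MAX(reading)
------------
56.6        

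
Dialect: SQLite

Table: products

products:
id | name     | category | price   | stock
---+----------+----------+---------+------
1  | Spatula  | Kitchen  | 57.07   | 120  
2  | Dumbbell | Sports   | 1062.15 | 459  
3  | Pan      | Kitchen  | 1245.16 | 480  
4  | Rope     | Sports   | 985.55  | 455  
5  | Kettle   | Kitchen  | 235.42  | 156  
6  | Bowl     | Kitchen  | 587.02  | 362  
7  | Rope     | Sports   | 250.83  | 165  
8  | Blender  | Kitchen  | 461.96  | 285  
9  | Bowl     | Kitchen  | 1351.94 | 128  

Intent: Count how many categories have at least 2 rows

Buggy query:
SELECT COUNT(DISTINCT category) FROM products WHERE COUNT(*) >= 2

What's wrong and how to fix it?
Bug: WHERE filters individual rows, not groups, so a group-level COUNT is invalid there

Fix: Group first with HAVING COUNT(*) >= 2, then COUNT the resulting groups

Corrected query:
SELECT COUNT(*) FROM (SELECT category FROM products GROUP BY category HAVING COUNT(*) >= 2)

Result:
COUNT(*)
--------
2       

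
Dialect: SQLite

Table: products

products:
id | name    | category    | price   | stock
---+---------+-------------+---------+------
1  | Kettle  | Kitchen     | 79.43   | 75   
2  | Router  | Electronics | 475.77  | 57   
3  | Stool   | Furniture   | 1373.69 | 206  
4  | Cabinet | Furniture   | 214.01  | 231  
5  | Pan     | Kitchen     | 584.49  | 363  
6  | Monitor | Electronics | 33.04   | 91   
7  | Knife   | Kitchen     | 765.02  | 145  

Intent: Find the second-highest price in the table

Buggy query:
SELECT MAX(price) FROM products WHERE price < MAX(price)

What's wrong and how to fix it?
Bug: MAX(price) on the right of the comparison is an aggregate-in-WHERE error

Fix: Compute the overall MAX in a subquery, then take MAX of rows below it

Corrected query:
SELECT MAX(price) FROM products WHERE price < (SELECT MAX(price) FROM products)

Result:
MAX(price)
----------
765.02    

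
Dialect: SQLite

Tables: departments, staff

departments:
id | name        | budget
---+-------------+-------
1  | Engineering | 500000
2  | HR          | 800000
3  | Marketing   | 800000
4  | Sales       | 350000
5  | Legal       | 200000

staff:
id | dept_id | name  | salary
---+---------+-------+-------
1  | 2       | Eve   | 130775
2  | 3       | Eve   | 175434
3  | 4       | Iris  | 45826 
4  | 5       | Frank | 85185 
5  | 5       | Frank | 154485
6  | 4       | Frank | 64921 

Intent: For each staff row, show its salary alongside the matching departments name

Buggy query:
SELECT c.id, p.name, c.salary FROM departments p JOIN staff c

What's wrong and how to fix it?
Bug: JOIN with no ON clause produces a cartesian product; every staff row pairs with every departments row

Fix: Specify the join condition linking the foreign key to the parent id

Corrected query:
SELECT c.id, p.name, c.salary FROM departments p JOIN staff c ON c.dept_id = p.id

Result:
id | name      | salary
---+-----------+-------
1  | HR        | 130775
2  | Marketing | 175434
3  | Sales     | 45826 
4  | Legal     | 85185 
5  | Legal     | 154485
6  | Sales     | 64921 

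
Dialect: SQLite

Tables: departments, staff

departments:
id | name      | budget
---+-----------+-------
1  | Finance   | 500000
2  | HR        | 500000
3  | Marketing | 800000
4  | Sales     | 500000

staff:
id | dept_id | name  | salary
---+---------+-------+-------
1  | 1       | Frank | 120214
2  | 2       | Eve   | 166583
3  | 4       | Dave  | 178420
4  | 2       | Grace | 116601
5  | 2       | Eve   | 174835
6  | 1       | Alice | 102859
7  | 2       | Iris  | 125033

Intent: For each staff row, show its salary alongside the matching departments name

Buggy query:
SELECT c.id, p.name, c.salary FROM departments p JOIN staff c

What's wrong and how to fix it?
Bug: Missing join condition: each staff row is matched to all departments rows instead of just its own

Fix: Add ON c.dept_id = p.id to the JOIN

Corrected query:
SELECT c.id, p.name, c.salary FROM departments p JOIN staff c ON c.dept_id = p.id

Result:
id | name    | salary
---+---------+-------
1  | Finance | 120214
2  | HR      | 166583
3  | Sales   | 178420
4  | HR      | 116601
5  | HR      | 174835
6  | Finance | 102859
7  | HR      | 125033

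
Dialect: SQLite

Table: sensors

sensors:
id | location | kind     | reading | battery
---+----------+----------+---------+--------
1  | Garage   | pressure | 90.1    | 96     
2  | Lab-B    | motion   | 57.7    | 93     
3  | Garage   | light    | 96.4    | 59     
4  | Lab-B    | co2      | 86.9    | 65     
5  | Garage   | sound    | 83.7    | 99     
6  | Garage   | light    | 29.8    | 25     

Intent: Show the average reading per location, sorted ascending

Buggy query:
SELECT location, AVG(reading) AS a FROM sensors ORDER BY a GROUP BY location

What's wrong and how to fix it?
Bug: ORDER BY appears before GROUP BY; SQL clause order requires GROUP BY first

Fix: Reorder: SELECT … FROM … GROUP BY … ORDER BY …

Corrected query:
SELECT location, AVG(reading) AS a FROM sensors GROUP BY location ORDER BY a

Result:
location | a   
---------+-----
Lab-B    | 72.3
Garage   | 75  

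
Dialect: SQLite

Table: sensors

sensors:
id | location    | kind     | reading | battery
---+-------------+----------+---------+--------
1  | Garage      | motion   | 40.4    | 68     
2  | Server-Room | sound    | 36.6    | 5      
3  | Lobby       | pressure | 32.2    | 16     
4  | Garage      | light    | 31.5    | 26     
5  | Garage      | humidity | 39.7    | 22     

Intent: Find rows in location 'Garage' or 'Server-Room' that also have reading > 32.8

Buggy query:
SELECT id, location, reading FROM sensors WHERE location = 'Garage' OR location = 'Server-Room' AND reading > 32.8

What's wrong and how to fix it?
Bug: AND binds tighter than OR, so this parses as location = 'Garage' OR (location = 'Server-Room' AND reading > 32.8)

Fix: Add parentheses around the OR so the AND applies to both alternatives

Corrected query:
SELECT id, location, reading FROM sensors WHERE (location = 'Garage' OR location = 'Server-Room') AND reading > 32.8

Result:
id | location    | reading
---+-------------+--------
1  | Garage      | 40.4   
2  | Server-Room | 36.6   
5  | Garage      | 39.7   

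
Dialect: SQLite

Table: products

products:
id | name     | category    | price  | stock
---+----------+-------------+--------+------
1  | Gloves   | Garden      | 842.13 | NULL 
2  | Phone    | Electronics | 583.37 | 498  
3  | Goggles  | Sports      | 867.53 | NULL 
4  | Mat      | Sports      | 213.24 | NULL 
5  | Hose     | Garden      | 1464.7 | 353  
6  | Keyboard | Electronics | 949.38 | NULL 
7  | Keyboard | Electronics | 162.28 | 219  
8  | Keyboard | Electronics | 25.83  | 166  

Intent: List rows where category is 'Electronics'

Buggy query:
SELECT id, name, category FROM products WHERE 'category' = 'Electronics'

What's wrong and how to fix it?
Bug: Single quotes denote string literals in SQL; the column name is being compared as a constant string

Fix: Reference the column as category without single quotes

Corrected query:
SELECT id, name, category FROM products WHERE category = 'Electronics'

Result:
id | name     | category   
---+----------+------------
2  | Phone    | Electronics
6  | Keyboard | Electronics
7  | Keyboard | Electronics
8  | Keyboard | Electronics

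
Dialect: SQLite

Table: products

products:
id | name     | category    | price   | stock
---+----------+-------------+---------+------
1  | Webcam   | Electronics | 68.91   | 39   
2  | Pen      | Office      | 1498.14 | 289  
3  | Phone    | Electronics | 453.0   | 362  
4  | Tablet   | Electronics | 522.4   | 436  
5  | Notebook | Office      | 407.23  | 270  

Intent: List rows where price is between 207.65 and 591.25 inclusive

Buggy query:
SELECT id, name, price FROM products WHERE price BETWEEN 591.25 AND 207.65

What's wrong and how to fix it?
Bug: BETWEEN expects the lower bound first; with 591.25 AND 207.65 the range is empty

Fix: Write BETWEEN 207.65 AND 591.25

Corrected query:
SELECT id, name, price FROM products WHERE price BETWEEN 207.65 AND 591.25

Result:
id | name     | price 
---+----------+-------
3  | Phone    | 453   
4  | Tablet   | 522.4 
5  | Notebook | 407.23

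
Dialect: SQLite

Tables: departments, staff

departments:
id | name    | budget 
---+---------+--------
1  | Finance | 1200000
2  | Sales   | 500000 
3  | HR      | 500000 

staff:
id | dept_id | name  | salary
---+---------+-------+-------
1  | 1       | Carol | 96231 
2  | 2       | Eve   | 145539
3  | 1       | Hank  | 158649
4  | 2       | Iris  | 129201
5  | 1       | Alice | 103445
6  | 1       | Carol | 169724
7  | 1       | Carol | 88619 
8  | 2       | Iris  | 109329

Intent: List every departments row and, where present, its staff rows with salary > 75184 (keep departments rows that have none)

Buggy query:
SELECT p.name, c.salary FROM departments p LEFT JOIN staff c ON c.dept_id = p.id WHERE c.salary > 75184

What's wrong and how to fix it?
Bug: A WHERE condition on the right-hand table after LEFT JOIN drops unmatched parents

Fix: Move the right-table condition into the ON clause so unmatched parents are kept

Corrected query:
SELECT p.name, c.salary FROM departments p LEFT JOIN staff c ON c.dept_id = p.id AND c.salary > 75184

Result:
name    | salary
--------+-------
Finance | 88619 
Finance | 96231 
Finance | 103445
Finance | 158649
Finance | 169724
Sales   | 109329
Sales   | 129201
Sales   | 145539
HR      | NULL  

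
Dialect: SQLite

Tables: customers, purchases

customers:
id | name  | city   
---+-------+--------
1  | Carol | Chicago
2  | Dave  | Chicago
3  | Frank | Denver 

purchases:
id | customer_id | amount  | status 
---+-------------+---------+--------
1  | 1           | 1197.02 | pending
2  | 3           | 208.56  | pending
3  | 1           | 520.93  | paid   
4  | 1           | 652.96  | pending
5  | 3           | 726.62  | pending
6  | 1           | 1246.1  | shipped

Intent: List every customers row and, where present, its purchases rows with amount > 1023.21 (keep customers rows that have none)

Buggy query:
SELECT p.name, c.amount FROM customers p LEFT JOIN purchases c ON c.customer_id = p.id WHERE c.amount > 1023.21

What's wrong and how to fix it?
Bug: A WHERE condition on the right-hand table after LEFT JOIN drops unmatched parents

Fix: Put 'c.amount > 1023.21' in the JOIN's ON clause instead of WHERE

Corrected query:
SELECT p.name, c.amount FROM customers p LEFT JOIN purchases c ON c.customer_id = p.id AND c.amount > 1023.21

Result:
name  | amount 
------+--------
Carol | 1197.02
Carol | 1246.1 
Dave  | NULL   
Frank | NULL   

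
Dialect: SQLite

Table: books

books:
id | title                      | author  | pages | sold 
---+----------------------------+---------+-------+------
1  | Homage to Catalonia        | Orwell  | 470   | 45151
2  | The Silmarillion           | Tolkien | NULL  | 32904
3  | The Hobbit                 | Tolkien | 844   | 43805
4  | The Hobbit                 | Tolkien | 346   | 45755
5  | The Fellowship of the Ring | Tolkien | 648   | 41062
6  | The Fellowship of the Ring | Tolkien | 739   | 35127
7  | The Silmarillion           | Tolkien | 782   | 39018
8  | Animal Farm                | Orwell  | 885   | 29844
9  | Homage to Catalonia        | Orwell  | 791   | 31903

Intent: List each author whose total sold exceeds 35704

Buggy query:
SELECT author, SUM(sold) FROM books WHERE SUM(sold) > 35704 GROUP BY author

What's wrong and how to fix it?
Bug: Aggregate functions cannot appear in a WHERE clause

Fix: Use HAVING (which filters groups after aggregation) instead of WHERE

Corrected query:
SELECT author, SUM(sold) FROM books GROUP BY author HAVING SUM(sold) > 35704

Result:
author  | SUM(sold)
--------+----------
Orwell  | 106898   
Tolkien | 237671   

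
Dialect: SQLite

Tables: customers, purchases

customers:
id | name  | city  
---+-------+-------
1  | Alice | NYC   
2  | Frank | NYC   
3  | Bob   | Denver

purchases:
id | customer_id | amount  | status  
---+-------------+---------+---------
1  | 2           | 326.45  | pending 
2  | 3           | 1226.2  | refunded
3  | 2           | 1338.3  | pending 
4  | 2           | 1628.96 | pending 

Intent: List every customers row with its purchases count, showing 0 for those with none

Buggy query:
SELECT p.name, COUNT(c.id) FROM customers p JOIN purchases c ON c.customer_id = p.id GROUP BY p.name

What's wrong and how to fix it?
Bug: An inner join excludes parents with zero children

Fix: Switch to LEFT JOIN to retain unmatched parent rows

Corrected query:
SELECT p.name, COUNT(c.id) FROM customers p LEFT JOIN purchases c ON c.customer_id = p.id GROUP BY p.name

Result:
name  | COUNT(c.id)
------+------------
Alice | 0          
Bob   | 1          
Frank | 3          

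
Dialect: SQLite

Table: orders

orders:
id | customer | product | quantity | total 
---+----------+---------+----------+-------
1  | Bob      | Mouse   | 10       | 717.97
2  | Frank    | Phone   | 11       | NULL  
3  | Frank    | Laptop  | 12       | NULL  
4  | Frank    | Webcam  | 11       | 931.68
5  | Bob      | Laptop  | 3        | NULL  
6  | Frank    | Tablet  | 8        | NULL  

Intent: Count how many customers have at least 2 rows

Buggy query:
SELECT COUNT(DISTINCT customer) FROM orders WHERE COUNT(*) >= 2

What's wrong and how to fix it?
Bug: WHERE filters individual rows, not groups, so a group-level COUNT is invalid there

Fix: Group first with HAVING COUNT(*) >= 2, then COUNT the resulting groups

Corrected query:
SELECT COUNT(*) FROM (SELECT customer FROM orders GROUP BY customer HAVING COUNT(*) >= 2)

Result:
COUNT(*)
--------
2       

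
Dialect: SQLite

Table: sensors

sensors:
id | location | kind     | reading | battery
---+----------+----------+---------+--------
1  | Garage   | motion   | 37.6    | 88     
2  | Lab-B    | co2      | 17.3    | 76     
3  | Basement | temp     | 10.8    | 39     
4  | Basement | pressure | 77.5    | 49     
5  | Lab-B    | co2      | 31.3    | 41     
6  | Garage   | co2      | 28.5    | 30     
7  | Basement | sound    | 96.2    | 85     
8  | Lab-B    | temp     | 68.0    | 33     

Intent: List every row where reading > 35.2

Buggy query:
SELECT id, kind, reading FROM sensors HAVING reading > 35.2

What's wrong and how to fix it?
Bug: This is a non-aggregate query (no GROUP BY, no aggregates), so in SQLite the HAVING clause is invalid here; a row-level condition belongs in WHERE

Fix: Use WHERE for row-level filtering

Corrected query:
SELECT id, kind, reading FROM sensors WHERE reading > 35.2

Result:
id | kind     | reading
---+----------+--------
1  | motion   | 37.6   
4  | pressure | 77.5   
7  | sound    | 96.2   
8  | temp     | 68     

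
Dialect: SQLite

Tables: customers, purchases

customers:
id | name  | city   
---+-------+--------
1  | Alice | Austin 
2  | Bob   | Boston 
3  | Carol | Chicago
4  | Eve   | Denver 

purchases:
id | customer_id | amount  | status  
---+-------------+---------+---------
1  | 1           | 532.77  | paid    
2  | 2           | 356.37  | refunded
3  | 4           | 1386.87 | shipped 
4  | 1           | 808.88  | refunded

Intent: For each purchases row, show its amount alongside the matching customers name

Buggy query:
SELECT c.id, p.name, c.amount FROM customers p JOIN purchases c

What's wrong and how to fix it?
Bug: JOIN with no ON clause produces a cartesian product; every purchases row pairs with every customers row

Fix: Add ON c.customer_id = p.id to the JOIN

Corrected query:
SELECT c.id, p.name, c.amount FROM customers p JOIN purchases c ON c.customer_id = p.id

Result:
id | name  | amount 
---+-------+--------
1  | Alice | 532.77 
2  | Bob   | 356.37 
3  | Eve   | 1386.87
4  | Alice | 808.88 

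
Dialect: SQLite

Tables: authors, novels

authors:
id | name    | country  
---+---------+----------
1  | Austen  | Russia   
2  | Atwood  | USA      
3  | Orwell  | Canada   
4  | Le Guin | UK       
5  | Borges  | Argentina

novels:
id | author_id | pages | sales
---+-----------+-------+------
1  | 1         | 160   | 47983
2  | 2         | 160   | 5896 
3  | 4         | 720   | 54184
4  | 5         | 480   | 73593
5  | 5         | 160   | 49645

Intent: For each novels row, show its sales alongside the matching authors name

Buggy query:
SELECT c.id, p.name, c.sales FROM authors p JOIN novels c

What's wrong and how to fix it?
Bug: Missing join condition: each novels row is matched to all authors rows instead of just its own

Fix: Specify the join condition linking the foreign key to the parent id

Corrected query:
SELECT c.id, p.name, c.sales FROM authors p JOIN novels c ON c.author_id = p.id

Result:
id | name    | sales
---+---------+------
1  | Austen  | 47983
2  | Atwood  | 5896 
3  | Le Guin | 54184
4  | Borges  | 73593
5  | Borges  | 49645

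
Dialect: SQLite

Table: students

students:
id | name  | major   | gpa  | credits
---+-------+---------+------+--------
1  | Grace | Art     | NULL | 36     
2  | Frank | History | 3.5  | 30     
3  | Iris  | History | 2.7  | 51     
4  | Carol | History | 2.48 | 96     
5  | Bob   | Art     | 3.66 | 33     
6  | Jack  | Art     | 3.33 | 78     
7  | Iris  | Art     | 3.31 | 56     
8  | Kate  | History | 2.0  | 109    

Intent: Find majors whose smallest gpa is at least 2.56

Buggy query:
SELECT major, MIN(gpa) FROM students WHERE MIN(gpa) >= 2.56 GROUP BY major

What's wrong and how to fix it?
Bug: Aggregates like MIN are computed per group after WHERE runs

Fix: Replace WHERE with HAVING after the GROUP BY

Corrected query:
SELECT major, MIN(gpa) FROM students GROUP BY major HAVING MIN(gpa) >= 2.56

Result:
major | MIN(gpa)
------+---------
Art   | 3.31    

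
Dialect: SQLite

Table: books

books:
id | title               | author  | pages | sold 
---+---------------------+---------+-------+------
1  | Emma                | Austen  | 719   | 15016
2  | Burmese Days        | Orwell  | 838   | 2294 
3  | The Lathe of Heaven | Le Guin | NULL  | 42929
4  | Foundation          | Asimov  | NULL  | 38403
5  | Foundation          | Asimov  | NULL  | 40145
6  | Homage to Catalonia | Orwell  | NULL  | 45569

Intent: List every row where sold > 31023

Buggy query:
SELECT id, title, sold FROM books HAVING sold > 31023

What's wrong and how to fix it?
Bug: This is a non-aggregate query (no GROUP BY, no aggregates), so in SQLite the HAVING clause is invalid here; a row-level condition belongs in WHERE

Fix: Replace HAVING with WHERE since the condition applies to individual rows

Corrected query:
SELECT id, title, sold FROM books WHERE sold > 31023

Result:
id | title               | sold 
---+---------------------+------
3  | The Lathe of Heaven | 42929
4  | Foundation          | 38403
5  | Foundation          | 40145
6  | Homage to Catalonia | 45569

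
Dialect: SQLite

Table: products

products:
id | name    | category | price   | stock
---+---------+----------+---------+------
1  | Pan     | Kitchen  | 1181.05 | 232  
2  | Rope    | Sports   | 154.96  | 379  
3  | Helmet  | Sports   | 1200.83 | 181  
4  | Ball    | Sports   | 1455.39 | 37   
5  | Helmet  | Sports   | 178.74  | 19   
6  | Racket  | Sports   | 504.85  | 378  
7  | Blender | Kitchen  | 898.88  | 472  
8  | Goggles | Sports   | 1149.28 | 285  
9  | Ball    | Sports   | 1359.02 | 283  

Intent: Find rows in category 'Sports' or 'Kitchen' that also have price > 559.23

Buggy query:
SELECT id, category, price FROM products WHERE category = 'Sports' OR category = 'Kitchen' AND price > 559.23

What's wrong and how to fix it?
Bug: AND binds tighter than OR, so this parses as category = 'Sports' OR (category = 'Kitchen' AND price > 559.23)

Fix: Add parentheses around the OR so the AND applies to both alternatives

Corrected query:
SELECT id, category, price FROM products WHERE (category = 'Sports' OR category = 'Kitchen') AND price > 559.23

Result:
id | category | price  
---+----------+--------
1  | Kitchen  | 1181.05
3  | Sports   | 1200.83
4  | Sports   | 1455.39
7  | Kitchen  | 898.88 
8  | Sports   | 1149.28
9  | Sports   | 1359.02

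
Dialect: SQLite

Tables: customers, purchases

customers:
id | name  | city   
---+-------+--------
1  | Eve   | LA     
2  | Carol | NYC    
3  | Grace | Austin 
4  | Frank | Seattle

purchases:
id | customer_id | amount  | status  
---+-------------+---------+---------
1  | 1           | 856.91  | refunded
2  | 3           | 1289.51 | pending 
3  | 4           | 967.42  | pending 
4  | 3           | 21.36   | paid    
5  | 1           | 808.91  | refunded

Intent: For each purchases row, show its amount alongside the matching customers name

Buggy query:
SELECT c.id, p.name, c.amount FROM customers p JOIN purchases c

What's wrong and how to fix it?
Bug: Missing join condition: each purchases row is matched to all customers rows instead of just its own

Fix: Specify the join condition linking the foreign key to the parent id

Corrected query:
SELECT c.id, p.name, c.amount FROM customers p JOIN purchases c ON c.customer_id = p.id

Result:
id | name  | amount 
---+-------+--------
1  | Eve   | 856.91 
2  | Grace | 1289.51
3  | Frank | 967.42 
4  | Grace | 21.36  
5  | Eve   | 808.91 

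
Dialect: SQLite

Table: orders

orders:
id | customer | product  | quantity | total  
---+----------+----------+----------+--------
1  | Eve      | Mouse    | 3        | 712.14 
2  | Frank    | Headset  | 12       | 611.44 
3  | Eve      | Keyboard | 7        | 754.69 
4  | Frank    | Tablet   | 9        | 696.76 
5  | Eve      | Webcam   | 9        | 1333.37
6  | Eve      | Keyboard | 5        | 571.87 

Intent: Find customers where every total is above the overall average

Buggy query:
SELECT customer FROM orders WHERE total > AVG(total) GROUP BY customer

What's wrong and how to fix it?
Bug: WHERE evaluates per row before aggregation, so AVG() is unavailable

Fix: Use a subquery for AVG and a HAVING MIN(...) filter so the condition holds for every row in the group

Corrected query:
SELECT customer FROM orders GROUP BY customer HAVING MIN(total) > (SELECT AVG(total) FROM orders)

Result:
(no rows)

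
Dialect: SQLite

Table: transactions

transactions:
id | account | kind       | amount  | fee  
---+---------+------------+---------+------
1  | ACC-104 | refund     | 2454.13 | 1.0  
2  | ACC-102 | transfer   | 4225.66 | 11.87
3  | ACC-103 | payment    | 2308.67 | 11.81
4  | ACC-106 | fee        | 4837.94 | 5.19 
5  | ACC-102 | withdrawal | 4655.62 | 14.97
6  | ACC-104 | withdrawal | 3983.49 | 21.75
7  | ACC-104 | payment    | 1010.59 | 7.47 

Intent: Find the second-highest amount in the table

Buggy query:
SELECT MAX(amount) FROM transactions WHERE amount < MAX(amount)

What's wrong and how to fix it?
Bug: MAX(amount) on the right of the comparison is an aggregate-in-WHERE error

Fix: Compute the overall MAX in a subquery, then take MAX of rows below it

Corrected query:
SELECT MAX(amount) FROM transactions WHERE amount < (SELECT MAX(amount) FROM transactions)

Result:
MAX(amount)
-----------
4655.62    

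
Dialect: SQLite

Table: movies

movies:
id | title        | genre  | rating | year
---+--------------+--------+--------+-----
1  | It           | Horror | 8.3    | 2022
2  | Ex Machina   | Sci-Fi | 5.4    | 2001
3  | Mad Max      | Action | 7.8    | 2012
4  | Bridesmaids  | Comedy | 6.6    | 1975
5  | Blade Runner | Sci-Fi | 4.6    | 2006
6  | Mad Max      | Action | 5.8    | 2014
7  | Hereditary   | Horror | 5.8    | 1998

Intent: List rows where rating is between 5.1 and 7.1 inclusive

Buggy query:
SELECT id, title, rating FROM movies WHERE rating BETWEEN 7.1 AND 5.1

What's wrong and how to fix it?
Bug: The bounds are reversed; BETWEEN a AND b requires a <= b to match anything

Fix: Swap the bounds so the smaller value comes first

Corrected query:
SELECT id, title, rating FROM movies WHERE rating BETWEEN 5.1 AND 7.1

Result:
id | title       | rating
---+-------------+-------
2  | Ex Machina  | 5.4   
4  | Bridesmaids | 6.6   
6  | Mad Max     | 5.8   
7  | Hereditary  | 5.8   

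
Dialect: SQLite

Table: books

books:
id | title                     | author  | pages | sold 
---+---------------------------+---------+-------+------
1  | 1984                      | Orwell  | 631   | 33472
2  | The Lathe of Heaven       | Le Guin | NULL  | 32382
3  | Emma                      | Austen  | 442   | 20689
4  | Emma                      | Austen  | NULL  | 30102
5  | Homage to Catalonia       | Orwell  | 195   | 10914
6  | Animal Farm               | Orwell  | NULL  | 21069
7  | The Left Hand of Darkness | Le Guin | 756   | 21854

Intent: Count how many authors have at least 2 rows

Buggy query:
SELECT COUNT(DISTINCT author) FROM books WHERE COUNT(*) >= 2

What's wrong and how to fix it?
Bug: WHERE filters individual rows, not groups, so a group-level COUNT is invalid there

Fix: Group first with HAVING COUNT(*) >= 2, then COUNT the resulting groups

Corrected query:
SELECT COUNT(*) FROM (SELECT author FROM books GROUP BY author HAVING COUNT(*) >= 2)

Result:
COUNT(*)
--------
3       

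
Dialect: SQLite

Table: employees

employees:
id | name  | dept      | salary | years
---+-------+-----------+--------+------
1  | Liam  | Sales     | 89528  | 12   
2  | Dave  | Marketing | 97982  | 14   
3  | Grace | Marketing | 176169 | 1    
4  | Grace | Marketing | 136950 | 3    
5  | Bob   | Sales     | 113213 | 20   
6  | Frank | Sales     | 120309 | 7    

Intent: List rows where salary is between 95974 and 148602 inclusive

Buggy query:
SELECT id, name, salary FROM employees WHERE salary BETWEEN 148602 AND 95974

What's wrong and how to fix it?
Bug: The bounds are reversed; BETWEEN a AND b requires a <= b to match anything

Fix: Write BETWEEN 95974 AND 148602

Corrected query:
SELECT id, name, salary FROM employees WHERE salary BETWEEN 95974 AND 148602

Result:
id | name  | salary
---+-------+-------
2  | Dave  | 97982 
4  | Grace | 136950
5  | Bob   | 113213
6  | Frank | 120309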